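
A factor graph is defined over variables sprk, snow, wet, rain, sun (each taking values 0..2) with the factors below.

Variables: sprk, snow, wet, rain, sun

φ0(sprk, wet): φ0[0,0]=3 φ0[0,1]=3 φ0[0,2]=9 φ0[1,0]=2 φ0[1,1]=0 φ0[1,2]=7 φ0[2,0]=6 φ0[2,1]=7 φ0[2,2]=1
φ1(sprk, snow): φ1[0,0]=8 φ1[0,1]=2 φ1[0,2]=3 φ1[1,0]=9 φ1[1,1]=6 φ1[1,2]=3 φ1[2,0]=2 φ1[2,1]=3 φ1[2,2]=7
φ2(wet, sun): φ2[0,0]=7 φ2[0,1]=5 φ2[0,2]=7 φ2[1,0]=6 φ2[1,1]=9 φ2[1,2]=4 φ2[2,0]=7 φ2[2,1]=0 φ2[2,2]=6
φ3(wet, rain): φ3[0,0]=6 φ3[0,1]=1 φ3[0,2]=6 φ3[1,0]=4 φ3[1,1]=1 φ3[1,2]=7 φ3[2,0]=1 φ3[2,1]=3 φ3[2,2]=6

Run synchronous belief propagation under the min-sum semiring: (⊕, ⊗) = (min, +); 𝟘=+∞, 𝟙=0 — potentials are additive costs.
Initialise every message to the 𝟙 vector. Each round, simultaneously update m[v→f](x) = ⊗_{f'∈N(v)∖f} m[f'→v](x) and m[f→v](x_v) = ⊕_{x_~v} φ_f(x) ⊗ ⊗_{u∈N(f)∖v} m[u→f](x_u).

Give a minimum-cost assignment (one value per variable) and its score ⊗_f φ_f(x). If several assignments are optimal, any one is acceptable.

init: all messages = 𝟙 over 3 values
r1 m[φ0→sprk] = [3, 0, 1]
r1 m[φ0→wet] = [2, 0, 1]
r1 m[φ1→sprk] = [2, 3, 2]
r1 m[φ1→snow] = [2, 2, 3]
r1 m[φ2→wet] = [5, 4, 0]
r1 m[φ2→sun] = [6, 0, 4]
r1 m[φ3→wet] = [1, 1, 1]
r1 m[φ3→rain] = [1, 1, 6]
r1 m[sprk→φ0] = [0, 0, 0]
r1 m[sprk→φ1] = [0, 0, 0]
r1 m[snow→φ1] = [0, 0, 0]
r1 m[wet→φ0] = [0, 0, 0]
r1 m[wet→φ2] = [0, 0, 0]
r1 m[wet→φ3] = [0, 0, 0]
r1 m[rain→φ3] = [0, 0, 0]
r1 m[sun→φ2] = [0, 0, 0]
r2 m[φ0→sprk] = [3, 0, 1]
r2 m[φ0→wet] = [2, 0, 1]
r2 m[φ1→sprk] = [2, 3, 2]
r2 m[φ1→snow] = [2, 2, 3]
r2 m[φ2→wet] = [5, 4, 0]
r2 m[φ2→sun] = [6, 0, 4]
r2 m[φ3→wet] = [1, 1, 1]
r2 m[φ3→rain] = [1, 1, 6]
r2 m[sprk→φ0] = [2, 3, 2]
r2 m[sprk→φ1] = [3, 0, 1]
r2 m[snow→φ1] = [0, 0, 0]
r2 m[wet→φ0] = [6, 5, 1]
r2 m[wet→φ2] = [3, 1, 2]
r2 m[wet→φ3] = [7, 4, 1]
r2 m[rain→φ3] = [0, 0, 0]
r2 m[sun→φ2] = [0, 0, 0]
r3 m[φ0→sprk] = [8, 5, 2]
r3 m[φ0→wet] = [5, 3, 3]
r3 m[φ1→sprk] = [2, 3, 2]
r3 m[φ1→snow] = [3, 4, 3]
r3 m[φ2→wet] = [5, 4, 0]
r3 m[φ2→sun] = [7, 2, 5]
r3 m[φ3→wet] = [1, 1, 1]
r3 m[φ3→rain] = [2, 4, 7]
r3 m[sprk→φ0] = [2, 3, 2]
r3 m[sprk→φ1] = [3, 0, 1]
r3 m[snow→φ1] = [0, 0, 0]
r3 m[wet→φ0] = [6, 5, 1]
r3 m[wet→φ2] = [3, 1, 2]
r3 m[wet→φ3] = [7, 4, 1]
r3 m[rain→φ3] = [0, 0, 0]
r3 m[sun→φ2] = [0, 0, 0]
r4 m[φ0→sprk] = [8, 5, 2]
r4 m[φ0→wet] = [5, 3, 3]
r4 m[φ1→sprk] = [2, 3, 2]
r4 m[φ1→snow] = [3, 4, 3]
r4 m[φ2→wet] = [5, 4, 0]
r4 m[φ2→sun] = [7, 2, 5]
r4 m[φ3→wet] = [1, 1, 1]
r4 m[φ3→rain] = [2, 4, 7]
r4 m[sprk→φ0] = [2, 3, 2]
r4 m[sprk→φ1] = [8, 5, 2]
r4 m[snow→φ1] = [0, 0, 0]
r4 m[wet→φ0] = [6, 5, 1]
r4 m[wet→φ2] = [6, 4, 4]
r4 m[wet→φ3] = [10, 7, 3]
r4 m[rain→φ3] = [0, 0, 0]
r4 m[sun→φ2] = [0, 0, 0]
r5 m[φ0→sprk] = [8, 5, 2]
r5 m[φ0→wet] = [5, 3, 3]
r5 m[φ1→sprk] = [2, 3, 2]
r5 m[φ1→snow] = [4, 5, 8]
r5 m[φ2→wet] = [5, 4, 0]
r5 m[φ2→sun] = [10, 4, 8]
r5 m[φ3→wet] = [1, 1, 1]
r5 m[φ3→rain] = [4, 6, 9]
r5 m[sprk→φ0] = [2, 3, 2]
r5 m[sprk→φ1] = [8, 5, 2]
r5 m[snow→φ1] = [0, 0, 0]
r5 m[wet→φ0] = [6, 5, 1]
r5 m[wet→φ2] = [6, 4, 4]
r5 m[wet→φ3] = [10, 7, 3]
r5 m[rain→φ3] = [0, 0, 0]
r5 m[sun→φ2] = [0, 0, 0]
r6 m[φ0→sprk] = [8, 5, 2]
r6 m[φ0→wet] = [5, 3, 3]
r6 m[φ1→sprk] = [2, 3, 2]
r6 m[φ1→snow] = [4, 5, 8]
r6 m[φ2→wet] = [5, 4, 0]
r6 m[φ2→sun] = [10, 4, 8]
r6 m[φ3→wet] = [1, 1, 1]
r6 m[φ3→rain] = [4, 6, 9]
r6 m[sprk→φ0] = [2, 3, 2]
r6 m[sprk→φ1] = [8, 5, 2]
r6 m[snow→φ1] = [0, 0, 0]
r6 m[wet→φ0] = [6, 5, 1]
r6 m[wet→φ2] = [6, 4, 4]
r6 m[wet→φ3] = [10, 7, 3]
r6 m[rain→φ3] = [0, 0, 0]
r6 m[sun→φ2] = [0, 0, 0]
fixed point reached at round 6
traceback from sprk: (sprk=2, snow=0, wet=2, rain=0, sun=1), score=4

assignment: (sprk=2, snow=0, wet=2, rain=0, sun=1); score = 4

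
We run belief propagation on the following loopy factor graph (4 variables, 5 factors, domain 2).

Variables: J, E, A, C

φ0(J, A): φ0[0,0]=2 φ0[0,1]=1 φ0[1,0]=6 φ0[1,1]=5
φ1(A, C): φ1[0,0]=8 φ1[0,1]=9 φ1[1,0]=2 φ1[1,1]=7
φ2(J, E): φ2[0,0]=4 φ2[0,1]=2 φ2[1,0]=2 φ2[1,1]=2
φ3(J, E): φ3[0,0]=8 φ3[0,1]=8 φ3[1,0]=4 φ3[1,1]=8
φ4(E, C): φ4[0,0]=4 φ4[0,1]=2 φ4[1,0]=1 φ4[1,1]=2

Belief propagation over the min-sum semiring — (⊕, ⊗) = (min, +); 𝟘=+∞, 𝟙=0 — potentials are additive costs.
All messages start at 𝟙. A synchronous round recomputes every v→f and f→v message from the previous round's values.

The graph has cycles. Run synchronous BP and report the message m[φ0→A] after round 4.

message @ round 4 = [12, 11]

init: all messages = 𝟙 over 2 values
r1 m[φ0→J] = [1, 5]
r1 m[φ0→A] = [2, 1]
r1 m[φ1→A] = [8, 2]
r1 m[φ1→C] = [2, 7]
r1 m[φ2→J] = [2, 2]
r1 m[φ2→E] = [2, 2]
r1 m[φ3→J] = [8, 4]
r1 m[φ3→E] = [4, 8]
r1 m[φ4→E] = [2, 1]
r1 m[φ4→C] = [1, 2]
r1 m[J→φ0] = [0, 0]
r1 m[J→φ2] = [0, 0]
r1 m[J→φ3] = [0, 0]
r1 m[E→φ2] = [0, 0]
r1 m[E→φ3] = [0, 0]
r1 m[E→φ4] = [0, 0]
r1 m[A→φ0] = [0, 0]
r1 m[A→φ1] = [0, 0]
r1 m[C→φ1] = [0, 0]
r1 m[C→φ4] = [0, 0]
r2 m[φ0→J] = [1, 5]
r2 m[φ0→A] = [2, 1]
r2 m[φ1→A] = [8, 2]
r2 m[φ1→C] = [2, 7]
r2 m[φ2→J] = [2, 2]
r2 m[φ2→E] = [2, 2]
r2 m[φ3→J] = [8, 4]
r2 m[φ3→E] = [4, 8]
r2 m[φ4→E] = [2, 1]
r2 m[φ4→C] = [1, 2]
r2 m[J→φ0] = [10, 6]
r2 m[J→φ2] = [9, 9]
r2 m[J→φ3] = [3, 7]
r2 m[E→φ2] = [6, 9]
r2 m[E→φ3] = [4, 3]
r2 m[E→φ4] = [6, 10]
r2 m[A→φ0] = [8, 2]
r2 m[A→φ1] = [2, 1]
r2 m[C→φ1] = [1, 2]
r2 m[C→φ4] = [2, 7]
r3 m[φ0→J] = [3, 7]
r3 m[φ0→A] = [12, 11]
r3 m[φ1→A] = [9, 3]
r3 m[φ1→C] = [3, 8]
r3 m[φ2→J] = [10, 8]
r3 m[φ2→E] = [11, 11]
r3 m[φ3→J] = [11, 8]
r3 m[φ3→E] = [11, 11]
r3 m[φ4→E] = [6, 3]
r3 m[φ4→C] = [10, 8]
r3 m[J→φ0] = [10, 6]
r3 m[J→φ2] = [9, 9]
r3 m[J→φ3] = [3, 7]
r3 m[E→φ2] = [6, 9]
r3 m[E→φ3] = [4, 3]
r3 m[E→φ4] = [6, 10]
r3 m[A→φ0] = [8, 2]
r3 m[A→φ1] = [2, 1]
r3 m[C→φ1] = [1, 2]
r3 m[C→φ4] = [2, 7]
r4 m[φ0→J] = [3, 7]
r4 m[φ0→A] = [12, 11]
r4 m[φ1→A] = [9, 3]
r4 m[φ1→C] = [3, 8]
r4 m[φ2→J] = [10, 8]
r4 m[φ2→E] = [11, 11]
r4 m[φ3→J] = [11, 8]
r4 m[φ3→E] = [11, 11]
r4 m[φ4→E] = [6, 3]
r4 m[φ4→C] = [10, 8]
r4 m[J→φ0] = [21, 16]
r4 m[J→φ2] = [14, 15]
r4 m[J→φ3] = [13, 15]
r4 m[E→φ2] = [17, 14]
r4 m[E→φ3] = [17, 14]
r4 m[E→φ4] = [22, 22]
r4 m[A→φ0] = [9, 3]
r4 m[A→φ1] = [12, 11]
r4 m[C→φ1] = [10, 8]
r4 m[C→φ4] = [3, 8]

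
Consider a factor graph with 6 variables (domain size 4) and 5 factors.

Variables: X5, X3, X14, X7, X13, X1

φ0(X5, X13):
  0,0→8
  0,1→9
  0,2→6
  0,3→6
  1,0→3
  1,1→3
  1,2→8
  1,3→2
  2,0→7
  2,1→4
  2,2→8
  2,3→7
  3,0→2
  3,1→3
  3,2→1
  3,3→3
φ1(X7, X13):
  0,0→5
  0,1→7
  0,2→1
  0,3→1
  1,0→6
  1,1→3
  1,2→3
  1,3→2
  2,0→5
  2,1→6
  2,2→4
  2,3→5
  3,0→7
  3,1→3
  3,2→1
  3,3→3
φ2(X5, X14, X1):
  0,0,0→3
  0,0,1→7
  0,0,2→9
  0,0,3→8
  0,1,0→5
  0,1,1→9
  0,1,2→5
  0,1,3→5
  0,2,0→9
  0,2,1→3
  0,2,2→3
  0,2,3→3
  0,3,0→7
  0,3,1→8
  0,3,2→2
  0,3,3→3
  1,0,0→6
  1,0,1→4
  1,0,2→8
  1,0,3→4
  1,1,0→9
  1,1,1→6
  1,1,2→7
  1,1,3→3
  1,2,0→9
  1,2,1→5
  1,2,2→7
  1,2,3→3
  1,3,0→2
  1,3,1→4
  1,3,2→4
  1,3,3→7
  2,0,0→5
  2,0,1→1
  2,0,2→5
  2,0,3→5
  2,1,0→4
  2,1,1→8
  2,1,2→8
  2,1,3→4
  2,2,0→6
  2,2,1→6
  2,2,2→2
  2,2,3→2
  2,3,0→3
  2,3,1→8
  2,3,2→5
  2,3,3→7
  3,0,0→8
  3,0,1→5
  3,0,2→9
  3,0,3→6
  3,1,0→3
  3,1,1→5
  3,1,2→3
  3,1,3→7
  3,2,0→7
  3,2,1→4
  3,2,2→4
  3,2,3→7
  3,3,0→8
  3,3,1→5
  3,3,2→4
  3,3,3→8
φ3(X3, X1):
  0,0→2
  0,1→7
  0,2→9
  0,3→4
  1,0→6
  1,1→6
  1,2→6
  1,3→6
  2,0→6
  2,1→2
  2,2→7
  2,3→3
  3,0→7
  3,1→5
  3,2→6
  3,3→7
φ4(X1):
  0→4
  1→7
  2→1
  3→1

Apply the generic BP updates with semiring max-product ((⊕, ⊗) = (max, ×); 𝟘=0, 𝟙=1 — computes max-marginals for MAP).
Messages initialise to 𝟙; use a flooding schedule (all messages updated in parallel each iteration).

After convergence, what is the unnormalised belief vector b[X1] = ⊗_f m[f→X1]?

b[X1] = [15876, 27783, 5103, 3528]

init: all messages = 𝟙 over 4 values
r1 m[φ0→X5] = [9, 8, 8, 3]
r1 m[φ0→X13] = [8, 9, 8, 7]
r1 m[φ1→X7] = [7, 6, 6, 7]
r1 m[φ1→X13] = [7, 7, 4, 5]
r1 m[φ2→X5] = [9, 9, 8, 9]
r1 m[φ2→X14] = [9, 9, 9, 8]
r1 m[φ2→X1] = [9, 9, 9, 8]
r1 m[φ3→X3] = [9, 6, 7, 7]
r1 m[φ3→X1] = [7, 7, 9, 7]
r1 m[φ4→X1] = [4, 7, 1, 1]
r1 m[X5→φ0] = [1, 1, 1, 1]
r1 m[X5→φ2] = [1, 1, 1, 1]
r1 m[X3→φ3] = [1, 1, 1, 1]
r1 m[X14→φ2] = [1, 1, 1, 1]
r1 m[X7→φ1] = [1, 1, 1, 1]
r1 m[X13→φ0] = [1, 1, 1, 1]
r1 m[X13→φ1] = [1, 1, 1, 1]
r1 m[X1→φ2] = [1, 1, 1, 1]
r1 m[X1→φ3] = [1, 1, 1, 1]
r1 m[X1→φ4] = [1, 1, 1, 1]
r2 m[φ0→X5] = [9, 8, 8, 3]
r2 m[φ0→X13] = [8, 9, 8, 7]
r2 m[φ1→X7] = [7, 6, 6, 7]
r2 m[φ1→X13] = [7, 7, 4, 5]
r2 m[φ2→X5] = [9, 9, 8, 9]
r2 m[φ2→X14] = [9, 9, 9, 8]
r2 m[φ2→X1] = [9, 9, 9, 8]
r2 m[φ3→X3] = [9, 6, 7, 7]
r2 m[φ3→X1] = [7, 7, 9, 7]
r2 m[φ4→X1] = [4, 7, 1, 1]
r2 m[X5→φ0] = [9, 9, 8, 9]
r2 m[X5→φ2] = [9, 8, 8, 3]
r2 m[X3→φ3] = [1, 1, 1, 1]
r2 m[X14→φ2] = [1, 1, 1, 1]
r2 m[X7→φ1] = [1, 1, 1, 1]
r2 m[X13→φ0] = [7, 7, 4, 5]
r2 m[X13→φ1] = [8, 9, 8, 7]
r2 m[X1→φ2] = [28, 49, 9, 7]
r2 m[X1→φ3] = [36, 63, 9, 8]
r2 m[X1→φ4] = [63, 63, 81, 56]
r3 m[φ0→X5] = [63, 32, 49, 21]
r3 m[φ0→X13] = [72, 81, 72, 56]
r3 m[φ1→X7] = [63, 48, 54, 56]
r3 m[φ1→X13] = [7, 7, 4, 5]
r3 m[φ2→X5] = [441, 294, 392, 245]
r3 m[φ2→X14] = [3087, 3969, 2352, 3528]
r3 m[φ2→X1] = [81, 81, 81, 72]
r3 m[φ3→X3] = [441, 378, 216, 315]
r3 m[φ3→X1] = [7, 7, 9, 7]
r3 m[φ4→X1] = [4, 7, 1, 1]
r3 m[X5→φ0] = [9, 9, 8, 9]
r3 m[X5→φ2] = [9, 8, 8, 3]
r3 m[X3→φ3] = [1, 1, 1, 1]
r3 m[X14→φ2] = [1, 1, 1, 1]
r3 m[X7→φ1] = [1, 1, 1, 1]
r3 m[X13→φ0] = [7, 7, 4, 5]
r3 m[X13→φ1] = [8, 9, 8, 7]
r3 m[X1→φ2] = [28, 49, 9, 7]
r3 m[X1→φ3] = [36, 63, 9, 8]
r3 m[X1→φ4] = [63, 63, 81, 56]
r4 m[φ0→X5] = [63, 32, 49, 21]
r4 m[φ0→X13] = [72, 81, 72, 56]
r4 m[φ1→X7] = [63, 48, 54, 56]
r4 m[φ1→X13] = [7, 7, 4, 5]
r4 m[φ2→X5] = [441, 294, 392, 245]
r4 m[φ2→X14] = [3087, 3969, 2352, 3528]
r4 m[φ2→X1] = [81, 81, 81, 72]
r4 m[φ3→X3] = [441, 378, 216, 315]
r4 m[φ3→X1] = [7, 7, 9, 7]
r4 m[φ4→X1] = [4, 7, 1, 1]
r4 m[X5→φ0] = [441, 294, 392, 245]
r4 m[X5→φ2] = [63, 32, 49, 21]
r4 m[X3→φ3] = [1, 1, 1, 1]
r4 m[X14→φ2] = [1, 1, 1, 1]
r4 m[X7→φ1] = [1, 1, 1, 1]
r4 m[X13→φ0] = [7, 7, 4, 5]
r4 m[X13→φ1] = [72, 81, 72, 56]
r4 m[X1→φ2] = [28, 49, 9, 7]
r4 m[X1→φ3] = [324, 567, 81, 72]
r4 m[X1→φ4] = [567, 567, 729, 504]
r5 m[φ0→X5] = [63, 32, 49, 21]
r5 m[φ0→X13] = [3528, 3969, 3136, 2744]
r5 m[φ1→X7] = [567, 432, 486, 504]
r5 m[φ1→X13] = [7, 7, 4, 5]
r5 m[φ2→X5] = [441, 294, 392, 245]
r5 m[φ2→X14] = [21609, 27783, 15876, 24696]
r5 m[φ2→X1] = [567, 567, 567, 504]
r5 m[φ3→X3] = [3969, 3402, 1944, 2835]
r5 m[φ3→X1] = [7, 7, 9, 7]
r5 m[φ4→X1] = [4, 7, 1, 1]
r5 m[X5→φ0] = [441, 294, 392, 245]
r5 m[X5→φ2] = [63, 32, 49, 21]
r5 m[X3→φ3] = [1, 1, 1, 1]
r5 m[X14→φ2] = [1, 1, 1, 1]
r5 m[X7→φ1] = [1, 1, 1, 1]
r5 m[X13→φ0] = [7, 7, 4, 5]
r5 m[X13→φ1] = [72, 81, 72, 56]
r5 m[X1→φ2] = [28, 49, 9, 7]
r5 m[X1→φ3] = [324, 567, 81, 72]
r5 m[X1→φ4] = [567, 567, 729, 504]
r6 m[φ0→X5] = [63, 32, 49, 21]
r6 m[φ0→X13] = [3528, 3969, 3136, 2744]
r6 m[φ1→X7] = [567, 432, 486, 504]
r6 m[φ1→X13] = [7, 7, 4, 5]
r6 m[φ2→X5] = [441, 294, 392, 245]
r6 m[φ2→X14] = [21609, 27783, 15876, 24696]
r6 m[φ2→X1] = [567, 567, 567, 504]
r6 m[φ3→X3] = [3969, 3402, 1944, 2835]
r6 m[φ3→X1] = [7, 7, 9, 7]
r6 m[φ4→X1] = [4, 7, 1, 1]
r6 m[X5→φ0] = [441, 294, 392, 245]
r6 m[X5→φ2] = [63, 32, 49, 21]
r6 m[X3→φ3] = [1, 1, 1, 1]
r6 m[X14→φ2] = [1, 1, 1, 1]
r6 m[X7→φ1] = [1, 1, 1, 1]
r6 m[X13→φ0] = [7, 7, 4, 5]
r6 m[X13→φ1] = [3528, 3969, 3136, 2744]
r6 m[X1→φ2] = [28, 49, 9, 7]
r6 m[X1→φ3] = [2268, 3969, 567, 504]
r6 m[X1→φ4] = [3969, 3969, 5103, 3528]
r7 m[φ0→X5] = [63, 32, 49, 21]
r7 m[φ0→X13] = [3528, 3969, 3136, 2744]
r7 m[φ1→X7] = [27783, 21168, 23814, 24696]
r7 m[φ1→X13] = [7, 7, 4, 5]
r7 m[φ2→X5] = [441, 294, 392, 245]
r7 m[φ2→X14] = [21609, 27783, 15876, 24696]
r7 m[φ2→X1] = [567, 567, 567, 504]
r7 m[φ3→X3] = [27783, 23814, 13608, 19845]
r7 m[φ3→X1] = [7, 7, 9, 7]
r7 m[φ4→X1] = [4, 7, 1, 1]
r7 m[X5→φ0] = [441, 294, 392, 245]
r7 m[X5→φ2] = [63, 32, 49, 21]
r7 m[X3→φ3] = [1, 1, 1, 1]
r7 m[X14→φ2] = [1, 1, 1, 1]
r7 m[X7→φ1] = [1, 1, 1, 1]
r7 m[X13→φ0] = [7, 7, 4, 5]
r7 m[X13→φ1] = [3528, 3969, 3136, 2744]
r7 m[X1→φ2] = [28, 49, 9, 7]
r7 m[X1→φ3] = [2268, 3969, 567, 504]
r7 m[X1→φ4] = [3969, 3969, 5103, 3528]
r8 m[φ0→X5] = [63, 32, 49, 21]
r8 m[φ0→X13] = [3528, 3969, 3136, 2744]
r8 m[φ1→X7] = [27783, 21168, 23814, 24696]
r8 m[φ1→X13] = [7, 7, 4, 5]
r8 m[φ2→X5] = [441, 294, 392, 245]
r8 m[φ2→X14] = [21609, 27783, 15876, 24696]
r8 m[φ2→X1] = [567, 567, 567, 504]
r8 m[φ3→X3] = [27783, 23814, 13608, 19845]
r8 m[φ3→X1] = [7, 7, 9, 7]
r8 m[φ4→X1] = [4, 7, 1, 1]
r8 m[X5→φ0] = [441, 294, 392, 245]
r8 m[X5→φ2] = [63, 32, 49, 21]
r8 m[X3→φ3] = [1, 1, 1, 1]
r8 m[X14→φ2] = [1, 1, 1, 1]
r8 m[X7→φ1] = [1, 1, 1, 1]
r8 m[X13→φ0] = [7, 7, 4, 5]
r8 m[X13→φ1] = [3528, 3969, 3136, 2744]
r8 m[X1→φ2] = [28, 49, 9, 7]
r8 m[X1→φ3] = [2268, 3969, 567, 504]
r8 m[X1→φ4] = [3969, 3969, 5103, 3528]
fixed point reached at round 8
b[X1] = ⊗ incoming = [15876, 27783, 5103, 3528]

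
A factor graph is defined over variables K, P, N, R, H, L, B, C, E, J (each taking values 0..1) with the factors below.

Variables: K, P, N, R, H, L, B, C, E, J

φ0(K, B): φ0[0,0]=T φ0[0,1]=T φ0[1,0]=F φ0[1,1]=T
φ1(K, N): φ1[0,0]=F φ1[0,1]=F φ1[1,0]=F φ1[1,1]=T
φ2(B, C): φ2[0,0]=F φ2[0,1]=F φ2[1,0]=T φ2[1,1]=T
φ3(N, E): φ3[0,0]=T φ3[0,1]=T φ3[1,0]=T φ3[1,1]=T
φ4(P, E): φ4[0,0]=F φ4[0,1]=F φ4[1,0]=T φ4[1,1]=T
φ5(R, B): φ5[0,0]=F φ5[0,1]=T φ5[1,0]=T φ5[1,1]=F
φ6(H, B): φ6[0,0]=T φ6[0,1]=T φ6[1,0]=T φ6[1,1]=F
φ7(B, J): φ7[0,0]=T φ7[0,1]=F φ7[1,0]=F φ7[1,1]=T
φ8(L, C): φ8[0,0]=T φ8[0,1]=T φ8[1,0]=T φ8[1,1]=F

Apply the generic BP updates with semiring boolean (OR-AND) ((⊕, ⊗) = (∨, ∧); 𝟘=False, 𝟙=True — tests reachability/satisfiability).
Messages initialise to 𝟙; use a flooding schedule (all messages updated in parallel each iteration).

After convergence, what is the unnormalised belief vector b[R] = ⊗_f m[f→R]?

init: all messages = 𝟙 over 2 values
r1 m[φ0→K] = [T, T]
r1 m[φ0→B] = [T, T]
r1 m[φ1→K] = [F, T]
r1 m[φ1→N] = [F, T]
r1 m[φ2→B] = [F, T]
r1 m[φ2→C] = [T, T]
r1 m[φ3→N] = [T, T]
r1 m[φ3→E] = [T, T]
r1 m[φ4→P] = [F, T]
r1 m[φ4→E] = [T, T]
r1 m[φ5→R] = [T, T]
r1 m[φ5→B] = [T, T]
r1 m[φ6→H] = [T, T]
r1 m[φ6→B] = [T, T]
r1 m[φ7→B] = [T, T]
r1 m[φ7→J] = [T, T]
r1 m[φ8→L] = [T, T]
r1 m[φ8→C] = [T, T]
r1 m[K→φ0] = [T, T]
r1 m[K→φ1] = [T, T]
r1 m[P→φ4] = [T, T]
r1 m[N→φ1] = [T, T]
r1 m[N→φ3] = [T, T]
r1 m[R→φ5] = [T, T]
r1 m[H→φ6] = [T, T]
r1 m[L→φ8] = [T, T]
r1 m[B→φ0] = [T, T]
r1 m[B→φ2] = [T, T]
r1 m[B→φ5] = [T, T]
r1 m[B→φ6] = [T, T]
r1 m[B→φ7] = [T, T]
r1 m[C→φ2] = [T, T]
r1 m[C→φ8] = [T, T]
r1 m[E→φ3] = [T, T]
r1 m[E→φ4] = [T, T]
r1 m[J→φ7] = [T, T]
r2 m[φ0→K] = [T, T]
r2 m[φ0→B] = [T, T]
r2 m[φ1→K] = [F, T]
r2 m[φ1→N] = [F, T]
r2 m[φ2→B] = [F, T]
r2 m[φ2→C] = [T, T]
r2 m[φ3→N] = [T, T]
r2 m[φ3→E] = [T, T]
r2 m[φ4→P] = [F, T]
r2 m[φ4→E] = [T, T]
r2 m[φ5→R] = [T, T]
r2 m[φ5→B] = [T, T]
r2 m[φ6→H] = [T, T]
r2 m[φ6→B] = [T, T]
r2 m[φ7→B] = [T, T]
r2 m[φ7→J] = [T, T]
r2 m[φ8→L] = [T, T]
r2 m[φ8→C] = [T, T]
r2 m[K→φ0] = [F, T]
r2 m[K→φ1] = [T, T]
r2 m[P→φ4] = [T, T]
r2 m[N→φ1] = [T, T]
r2 m[N→φ3] = [F, T]
r2 m[R→φ5] = [T, T]
r2 m[H→φ6] = [T, T]
r2 m[L→φ8] = [T, T]
r2 m[B→φ0] = [F, T]
r2 m[B→φ2] = [T, T]
r2 m[B→φ5] = [F, T]
r2 m[B→φ6] = [F, T]
r2 m[B→φ7] = [F, T]
r2 m[C→φ2] = [T, T]
r2 m[C→φ8] = [T, T]
r2 m[E→φ3] = [T, T]
r2 m[E→φ4] = [T, T]
r2 m[J→φ7] = [T, T]
r3 m[φ0→K] = [T, T]
r3 m[φ0→B] = [F, T]
r3 m[φ1→K] = [F, T]
r3 m[φ1→N] = [F, T]
r3 m[φ2→B] = [F, T]
r3 m[φ2→C] = [T, T]
r3 m[φ3→N] = [T, T]
r3 m[φ3→E] = [T, T]
r3 m[φ4→P] = [F, T]
r3 m[φ4→E] = [T, T]
r3 m[φ5→R] = [T, F]
r3 m[φ5→B] = [T, T]
r3 m[φ6→H] = [T, F]
r3 m[φ6→B] = [T, T]
r3 m[φ7→B] = [T, T]
r3 m[φ7→J] = [F, T]
r3 m[φ8→L] = [T, T]
r3 m[φ8→C] = [T, T]
r3 m[K→φ0] = [F, T]
r3 m[K→φ1] = [T, T]
r3 m[P→φ4] = [T, T]
r3 m[N→φ1] = [T, T]
r3 m[N→φ3] = [F, T]
r3 m[R→φ5] = [T, T]
r3 m[H→φ6] = [T, T]
r3 m[L→φ8] = [T, T]
r3 m[B→φ0] = [F, T]
r3 m[B→φ2] = [T, T]
r3 m[B→φ5] = [F, T]
r3 m[B→φ6] = [F, T]
r3 m[B→φ7] = [F, T]
r3 m[C→φ2] = [T, T]
r3 m[C→φ8] = [T, T]
r3 m[E→φ3] = [T, T]
r3 m[E→φ4] = [T, T]
r3 m[J→φ7] = [T, T]
r4 m[φ0→K] = [T, T]
r4 m[φ0→B] = [F, T]
r4 m[φ1→K] = [F, T]
r4 m[φ1→N] = [F, T]
r4 m[φ2→B] = [F, T]
r4 m[φ2→C] = [T, T]
r4 m[φ3→N] = [T, T]
r4 m[φ3→E] = [T, T]
r4 m[φ4→P] = [F, T]
r4 m[φ4→E] = [T, T]
r4 m[φ5→R] = [T, F]
r4 m[φ5→B] = [T, T]
r4 m[φ6→H] = [T, F]
r4 m[φ6→B] = [T, T]
r4 m[φ7→B] = [T, T]
r4 m[φ7→J] = [F, T]
r4 m[φ8→L] = [T, T]
r4 m[φ8→C] = [T, T]
r4 m[K→φ0] = [F, T]
r4 m[K→φ1] = [T, T]
r4 m[P→φ4] = [T, T]
r4 m[N→φ1] = [T, T]
r4 m[N→φ3] = [F, T]
r4 m[R→φ5] = [T, T]
r4 m[H→φ6] = [T, T]
r4 m[L→φ8] = [T, T]
r4 m[B→φ0] = [F, T]
r4 m[B→φ2] = [F, T]
r4 m[B→φ5] = [F, T]
r4 m[B→φ6] = [F, T]
r4 m[B→φ7] = [F, T]
r4 m[C→φ2] = [T, T]
r4 m[C→φ8] = [T, T]
r4 m[E→φ3] = [T, T]
r4 m[E→φ4] = [T, T]
r4 m[J→φ7] = [T, T]
r5 m[φ0→K] = [T, T]
r5 m[φ0→B] = [F, T]
r5 m[φ1→K] = [F, T]
r5 m[φ1→N] = [F, T]
r5 m[φ2→B] = [F, T]
r5 m[φ2→C] = [T, T]
r5 m[φ3→N] = [T, T]
r5 m[φ3→E] = [T, T]
r5 m[φ4→P] = [F, T]
r5 m[φ4→E] = [T, T]
r5 m[φ5→R] = [T, F]
r5 m[φ5→B] = [T, T]
r5 m[φ6→H] = [T, F]
r5 m[φ6→B] = [T, T]
r5 m[φ7→B] = [T, T]
r5 m[φ7→J] = [F, T]
r5 m[φ8→L] = [T, T]
r5 m[φ8→C] = [T, T]
r5 m[K→φ0] = [F, T]
r5 m[K→φ1] = [T, T]
r5 m[P→φ4] = [T, T]
r5 m[N→φ1] = [T, T]
r5 m[N→φ3] = [F, T]
r5 m[R→φ5] = [T, T]
r5 m[H→φ6] = [T, T]
r5 m[L→φ8] = [T, T]
r5 m[B→φ0] = [F, T]
r5 m[B→φ2] = [F, T]
r5 m[B→φ5] = [F, T]
r5 m[B→φ6] = [F, T]
r5 m[B→φ7] = [F, T]
r5 m[C→φ2] = [T, T]
r5 m[C→φ8] = [T, T]
r5 m[E→φ3] = [T, T]
r5 m[E→φ4] = [T, T]
r5 m[J→φ7] = [T, T]
fixed point reached at round 5
b[R] = ⊗ incoming = [T, F]

b[R] = [T, F]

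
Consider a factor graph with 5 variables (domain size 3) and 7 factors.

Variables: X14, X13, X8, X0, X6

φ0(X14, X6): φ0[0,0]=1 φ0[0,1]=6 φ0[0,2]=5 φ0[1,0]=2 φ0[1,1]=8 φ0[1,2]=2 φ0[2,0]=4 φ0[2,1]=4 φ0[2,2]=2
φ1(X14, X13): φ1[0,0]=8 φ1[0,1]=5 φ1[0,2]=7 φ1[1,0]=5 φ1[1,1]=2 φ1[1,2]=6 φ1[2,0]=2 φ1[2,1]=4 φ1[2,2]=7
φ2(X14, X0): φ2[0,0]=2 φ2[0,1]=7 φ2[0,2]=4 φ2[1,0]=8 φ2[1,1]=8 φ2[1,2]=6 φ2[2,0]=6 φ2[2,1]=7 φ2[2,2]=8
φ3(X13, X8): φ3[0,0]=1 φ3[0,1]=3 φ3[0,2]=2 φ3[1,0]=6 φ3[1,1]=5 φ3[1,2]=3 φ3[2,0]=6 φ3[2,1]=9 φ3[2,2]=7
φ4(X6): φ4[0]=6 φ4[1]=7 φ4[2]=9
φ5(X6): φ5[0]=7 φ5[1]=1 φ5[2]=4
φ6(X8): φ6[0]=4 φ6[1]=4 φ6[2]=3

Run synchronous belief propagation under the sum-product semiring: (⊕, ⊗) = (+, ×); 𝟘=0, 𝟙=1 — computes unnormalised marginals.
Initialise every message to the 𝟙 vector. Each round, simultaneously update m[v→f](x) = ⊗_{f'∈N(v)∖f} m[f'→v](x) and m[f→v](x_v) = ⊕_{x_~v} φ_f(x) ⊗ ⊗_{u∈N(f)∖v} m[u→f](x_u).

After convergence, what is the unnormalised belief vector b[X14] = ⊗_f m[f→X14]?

init: all messages = 𝟙 over 3 values
r1 m[φ0→X14] = [12, 12, 10]
r1 m[φ0→X6] = [7, 18, 9]
r1 m[φ1→X14] = [20, 13, 13]
r1 m[φ1→X13] = [15, 11, 20]
r1 m[φ2→X14] = [13, 22, 21]
r1 m[φ2→X0] = [16, 22, 18]
r1 m[φ3→X13] = [6, 14, 22]
r1 m[φ3→X8] = [13, 17, 12]
r1 m[φ4→X6] = [6, 7, 9]
r1 m[φ5→X6] = [7, 1, 4]
r1 m[φ6→X8] = [4, 4, 3]
r1 m[X14→φ0] = [1, 1, 1]
r1 m[X14→φ1] = [1, 1, 1]
r1 m[X14→φ2] = [1, 1, 1]
r1 m[X13→φ1] = [1, 1, 1]
r1 m[X13→φ3] = [1, 1, 1]
r1 m[X8→φ3] = [1, 1, 1]
r1 m[X8→φ6] = [1, 1, 1]
r1 m[X0→φ2] = [1, 1, 1]
r1 m[X6→φ0] = [1, 1, 1]
r1 m[X6→φ4] = [1, 1, 1]
r1 m[X6→φ5] = [1, 1, 1]
r2 m[φ0→X14] = [12, 12, 10]
r2 m[φ0→X6] = [7, 18, 9]
r2 m[φ1→X14] = [20, 13, 13]
r2 m[φ1→X13] = [15, 11, 20]
r2 m[φ2→X14] = [13, 22, 21]
r2 m[φ2→X0] = [16, 22, 18]
r2 m[φ3→X13] = [6, 14, 22]
r2 m[φ3→X8] = [13, 17, 12]
r2 m[φ4→X6] = [6, 7, 9]
r2 m[φ5→X6] = [7, 1, 4]
r2 m[φ6→X8] = [4, 4, 3]
r2 m[X14→φ0] = [260, 286, 273]
r2 m[X14→φ1] = [156, 264, 210]
r2 m[X14→φ2] = [240, 156, 130]
r2 m[X13→φ1] = [6, 14, 22]
r2 m[X13→φ3] = [15, 11, 20]
r2 m[X8→φ3] = [4, 4, 3]
r2 m[X8→φ6] = [13, 17, 12]
r2 m[X0→φ2] = [1, 1, 1]
r2 m[X6→φ0] = [42, 7, 36]
r2 m[X6→φ4] = [49, 18, 36]
r2 m[X6→φ5] = [42, 126, 81]
r3 m[φ0→X14] = [264, 212, 268]
r3 m[φ0→X6] = [1924, 4940, 2418]
r3 m[φ1→X14] = [272, 190, 222]
r3 m[φ1→X13] = [2988, 2148, 4146]
r3 m[φ2→X14] = [13, 22, 21]
r3 m[φ2→X0] = [2508, 3838, 2936]
r3 m[φ3→X13] = [22, 53, 81]
r3 m[φ3→X8] = [201, 280, 203]
r3 m[φ4→X6] = [6, 7, 9]
r3 m[φ5→X6] = [7, 1, 4]
r3 m[φ6→X8] = [4, 4, 3]
r3 m[X14→φ0] = [260, 286, 273]
r3 m[X14→φ1] = [156, 264, 210]
r3 m[X14→φ2] = [240, 156, 130]
r3 m[X13→φ1] = [6, 14, 22]
r3 m[X13→φ3] = [15, 11, 20]
r3 m[X8→φ3] = [4, 4, 3]
r3 m[X8→φ6] = [13, 17, 12]
r3 m[X0→φ2] = [1, 1, 1]
r3 m[X6→φ0] = [42, 7, 36]
r3 m[X6→φ4] = [49, 18, 36]
r3 m[X6→φ5] = [42, 126, 81]
r4 m[φ0→X14] = [264, 212, 268]
r4 m[φ0→X6] = [1924, 4940, 2418]
r4 m[φ1→X14] = [272, 190, 222]
r4 m[φ1→X13] = [2988, 2148, 4146]
r4 m[φ2→X14] = [13, 22, 21]
r4 m[φ2→X0] = [2508, 3838, 2936]
r4 m[φ3→X13] = [22, 53, 81]
r4 m[φ3→X8] = [201, 280, 203]
r4 m[φ4→X6] = [6, 7, 9]
r4 m[φ5→X6] = [7, 1, 4]
r4 m[φ6→X8] = [4, 4, 3]
r4 m[X14→φ0] = [3536, 4180, 4662]
r4 m[X14→φ1] = [3432, 4664, 5628]
r4 m[X14→φ2] = [71808, 40280, 59496]
r4 m[X13→φ1] = [22, 53, 81]
r4 m[X13→φ3] = [2988, 2148, 4146]
r4 m[X8→φ3] = [4, 4, 3]
r4 m[X8→φ6] = [201, 280, 203]
r4 m[X0→φ2] = [1, 1, 1]
r4 m[X6→φ0] = [42, 7, 36]
r4 m[X6→φ4] = [13468, 4940, 9672]
r4 m[X6→φ5] = [11544, 34580, 21762]
r5 m[φ0→X14] = [264, 212, 268]
r5 m[φ0→X6] = [30544, 73304, 35364]
r5 m[φ1→X14] = [1008, 702, 823]
r5 m[φ1→X13] = [62032, 49000, 91404]
r5 m[φ2→X14] = [13, 22, 21]
r5 m[φ2→X0] = [822832, 1241368, 1004880]
r5 m[φ3→X13] = [22, 53, 81]
r5 m[φ3→X8] = [40752, 57018, 41442]
r5 m[φ4→X6] = [6, 7, 9]
r5 m[φ5→X6] = [7, 1, 4]
r5 m[φ6→X8] = [4, 4, 3]
r5 m[X14→φ0] = [3536, 4180, 4662]
r5 m[X14→φ1] = [3432, 4664, 5628]
r5 m[X14→φ2] = [71808, 40280, 59496]
r5 m[X13→φ1] = [22, 53, 81]
r5 m[X13→φ3] = [2988, 2148, 4146]
r5 m[X8→φ3] = [4, 4, 3]
r5 m[X8→φ6] = [201, 280, 203]
r5 m[X0→φ2] = [1, 1, 1]
r5 m[X6→φ0] = [42, 7, 36]
r5 m[X6→φ4] = [13468, 4940, 9672]
r5 m[X6→φ5] = [11544, 34580, 21762]
r6 m[φ0→X14] = [264, 212, 268]
r6 m[φ0→X6] = [30544, 73304, 35364]
r6 m[φ1→X14] = [1008, 702, 823]
r6 m[φ1→X13] = [62032, 49000, 91404]
r6 m[φ2→X14] = [13, 22, 21]
r6 m[φ2→X0] = [822832, 1241368, 1004880]
r6 m[φ3→X13] = [22, 53, 81]
r6 m[φ3→X8] = [40752, 57018, 41442]
r6 m[φ4→X6] = [6, 7, 9]
r6 m[φ5→X6] = [7, 1, 4]
r6 m[φ6→X8] = [4, 4, 3]
r6 m[X14→φ0] = [13104, 15444, 17283]
r6 m[X14→φ1] = [3432, 4664, 5628]
r6 m[X14→φ2] = [266112, 148824, 220564]
r6 m[X13→φ1] = [22, 53, 81]
r6 m[X13→φ3] = [62032, 49000, 91404]
r6 m[X8→φ3] = [4, 4, 3]
r6 m[X8→φ6] = [40752, 57018, 41442]
r6 m[X0→φ2] = [1, 1, 1]
r6 m[X6→φ0] = [42, 7, 36]
r6 m[X6→φ4] = [213808, 73304, 141456]
r6 m[X6→φ5] = [183264, 513128, 318276]
r7 m[φ0→X14] = [264, 212, 268]
r7 m[φ0→X6] = [113124, 271308, 130974]
r7 m[φ1→X14] = [1008, 702, 823]
r7 m[φ1→X13] = [62032, 49000, 91404]
r7 m[φ2→X14] = [13, 22, 21]
r7 m[φ2→X0] = [3046200, 4597324, 3721904]
r7 m[φ3→X13] = [22, 53, 81]
r7 m[φ3→X8] = [904456, 1253732, 910892]
r7 m[φ4→X6] = [6, 7, 9]
r7 m[φ5→X6] = [7, 1, 4]
r7 m[φ6→X8] = [4, 4, 3]
r7 m[X14→φ0] = [13104, 15444, 17283]
r7 m[X14→φ1] = [3432, 4664, 5628]
r7 m[X14→φ2] = [266112, 148824, 220564]
r7 m[X13→φ1] = [22, 53, 81]
r7 m[X13→φ3] = [62032, 49000, 91404]
r7 m[X8→φ3] = [4, 4, 3]
r7 m[X8→φ6] = [40752, 57018, 41442]
r7 m[X0→φ2] = [1, 1, 1]
r7 m[X6→φ0] = [42, 7, 36]
r7 m[X6→φ4] = [213808, 73304, 141456]
r7 m[X6→φ5] = [183264, 513128, 318276]
r8 m[φ0→X14] = [264, 212, 268]
r8 m[φ0→X6] = [113124, 271308, 130974]
r8 m[φ1→X14] = [1008, 702, 823]
r8 m[φ1→X13] = [62032, 49000, 91404]
r8 m[φ2→X14] = [13, 22, 21]
r8 m[φ2→X0] = [3046200, 4597324, 3721904]
r8 m[φ3→X13] = [22, 53, 81]
r8 m[φ3→X8] = [904456, 1253732, 910892]
r8 m[φ4→X6] = [6, 7, 9]
r8 m[φ5→X6] = [7, 1, 4]
r8 m[φ6→X8] = [4, 4, 3]
r8 m[X14→φ0] = [13104, 15444, 17283]
r8 m[X14→φ1] = [3432, 4664, 5628]
r8 m[X14→φ2] = [266112, 148824, 220564]
r8 m[X13→φ1] = [22, 53, 81]
r8 m[X13→φ3] = [62032, 49000, 91404]
r8 m[X8→φ3] = [4, 4, 3]
r8 m[X8→φ6] = [904456, 1253732, 910892]
r8 m[X0→φ2] = [1, 1, 1]
r8 m[X6→φ0] = [42, 7, 36]
r8 m[X6→φ4] = [791868, 271308, 523896]
r8 m[X6→φ5] = [678744, 1899156, 1178766]
r9 m[φ0→X14] = [264, 212, 268]
r9 m[φ0→X6] = [113124, 271308, 130974]
r9 m[φ1→X14] = [1008, 702, 823]
r9 m[φ1→X13] = [62032, 49000, 91404]
r9 m[φ2→X14] = [13, 22, 21]
r9 m[φ2→X0] = [3046200, 4597324, 3721904]
r9 m[φ3→X13] = [22, 53, 81]
r9 m[φ3→X8] = [904456, 1253732, 910892]
r9 m[φ4→X6] = [6, 7, 9]
r9 m[φ5→X6] = [7, 1, 4]
r9 m[φ6→X8] = [4, 4, 3]
r9 m[X14→φ0] = [13104, 15444, 17283]
r9 m[X14→φ1] = [3432, 4664, 5628]
r9 m[X14→φ2] = [266112, 148824, 220564]
r9 m[X13→φ1] = [22, 53, 81]
r9 m[X13→φ3] = [62032, 49000, 91404]
r9 m[X8→φ3] = [4, 4, 3]
r9 m[X8→φ6] = [904456, 1253732, 910892]
r9 m[X0→φ2] = [1, 1, 1]
r9 m[X6→φ0] = [42, 7, 36]
r9 m[X6→φ4] = [791868, 271308, 523896]
r9 m[X6→φ5] = [678744, 1899156, 1178766]
fixed point reached at round 9
b[X14] = ⊗ incoming = [3459456, 3274128, 4631844]

b[X14] = [3459456, 3274128, 4631844]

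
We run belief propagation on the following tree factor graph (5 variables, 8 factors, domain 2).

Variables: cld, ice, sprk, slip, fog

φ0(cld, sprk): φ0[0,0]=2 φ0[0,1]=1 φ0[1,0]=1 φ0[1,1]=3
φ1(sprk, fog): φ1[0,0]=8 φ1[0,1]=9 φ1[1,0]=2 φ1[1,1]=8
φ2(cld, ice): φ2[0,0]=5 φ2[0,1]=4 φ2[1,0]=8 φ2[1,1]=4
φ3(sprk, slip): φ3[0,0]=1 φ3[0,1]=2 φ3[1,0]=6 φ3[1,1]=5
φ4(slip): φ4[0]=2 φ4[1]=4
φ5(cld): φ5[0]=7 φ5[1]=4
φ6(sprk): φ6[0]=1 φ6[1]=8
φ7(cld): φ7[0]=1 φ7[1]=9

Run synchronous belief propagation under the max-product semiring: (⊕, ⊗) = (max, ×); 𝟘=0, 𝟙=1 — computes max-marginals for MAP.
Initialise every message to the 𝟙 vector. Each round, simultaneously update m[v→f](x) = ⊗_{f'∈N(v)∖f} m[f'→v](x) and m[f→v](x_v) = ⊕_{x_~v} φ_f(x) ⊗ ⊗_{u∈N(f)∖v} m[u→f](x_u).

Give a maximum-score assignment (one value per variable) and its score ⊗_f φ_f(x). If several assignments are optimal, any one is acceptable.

assignment: (cld=1, ice=0, sprk=1, slip=1, fog=1); score = 1105920

init: all messages = 𝟙 over 2 values
r1 m[φ0→cld] = [2, 3]
r1 m[φ0→sprk] = [2, 3]
r1 m[φ1→sprk] = [9, 8]
r1 m[φ1→fog] = [8, 9]
r1 m[φ2→cld] = [5, 8]
r1 m[φ2→ice] = [8, 4]
r1 m[φ3→sprk] = [2, 6]
r1 m[φ3→slip] = [6, 5]
r1 m[φ4→slip] = [2, 4]
r1 m[φ5→cld] = [7, 4]
r1 m[φ6→sprk] = [1, 8]
r1 m[φ7→cld] = [1, 9]
r1 m[cld→φ0] = [1, 1]
r1 m[cld→φ2] = [1, 1]
r1 m[cld→φ5] = [1, 1]
r1 m[cld→φ7] = [1, 1]
r1 m[ice→φ2] = [1, 1]
r1 m[sprk→φ0] = [1, 1]
r1 m[sprk→φ1] = [1, 1]
r1 m[sprk→φ3] = [1, 1]
r1 m[sprk→φ6] = [1, 1]
r1 m[slip→φ3] = [1, 1]
r1 m[slip→φ4] = [1, 1]
r1 m[fog→φ1] = [1, 1]
r2 m[φ0→cld] = [2, 3]
r2 m[φ0→sprk] = [2, 3]
r2 m[φ1→sprk] = [9, 8]
r2 m[φ1→fog] = [8, 9]
r2 m[φ2→cld] = [5, 8]
r2 m[φ2→ice] = [8, 4]
r2 m[φ3→sprk] = [2, 6]
r2 m[φ3→slip] = [6, 5]
r2 m[φ4→slip] = [2, 4]
r2 m[φ5→cld] = [7, 4]
r2 m[φ6→sprk] = [1, 8]
r2 m[φ7→cld] = [1, 9]
r2 m[cld→φ0] = [35, 288]
r2 m[cld→φ2] = [14, 108]
r2 m[cld→φ5] = [10, 216]
r2 m[cld→φ7] = [70, 96]
r2 m[ice→φ2] = [1, 1]
r2 m[sprk→φ0] = [18, 384]
r2 m[sprk→φ1] = [4, 144]
r2 m[sprk→φ3] = [18, 192]
r2 m[sprk→φ6] = [36, 144]
r2 m[slip→φ3] = [2, 4]
r2 m[slip→φ4] = [6, 5]
r2 m[fog→φ1] = [1, 1]
r3 m[φ0→cld] = [384, 1152]
r3 m[φ0→sprk] = [288, 864]
r3 m[φ1→sprk] = [9, 8]
r3 m[φ1→fog] = [288, 1152]
r3 m[φ2→cld] = [5, 8]
r3 m[φ2→ice] = [864, 432]
r3 m[φ3→sprk] = [8, 20]
r3 m[φ3→slip] = [1152, 960]
r3 m[φ4→slip] = [2, 4]
r3 m[φ5→cld] = [7, 4]
r3 m[φ6→sprk] = [1, 8]
r3 m[φ7→cld] = [1, 9]
r3 m[cld→φ0] = [35, 288]
r3 m[cld→φ2] = [14, 108]
r3 m[cld→φ5] = [10, 216]
r3 m[cld→φ7] = [70, 96]
r3 m[ice→φ2] = [1, 1]
r3 m[sprk→φ0] = [18, 384]
r3 m[sprk→φ1] = [4, 144]
r3 m[sprk→φ3] = [18, 192]
r3 m[sprk→φ6] = [36, 144]
r3 m[slip→φ3] = [2, 4]
r3 m[slip→φ4] = [6, 5]
r3 m[fog→φ1] = [1, 1]
r4 m[φ0→cld] = [384, 1152]
r4 m[φ0→sprk] = [288, 864]
r4 m[φ1→sprk] = [9, 8]
r4 m[φ1→fog] = [288, 1152]
r4 m[φ2→cld] = [5, 8]
r4 m[φ2→ice] = [864, 432]
r4 m[φ3→sprk] = [8, 20]
r4 m[φ3→slip] = [1152, 960]
r4 m[φ4→slip] = [2, 4]
r4 m[φ5→cld] = [7, 4]
r4 m[φ6→sprk] = [1, 8]
r4 m[φ7→cld] = [1, 9]
r4 m[cld→φ0] = [35, 288]
r4 m[cld→φ2] = [2688, 41472]
r4 m[cld→φ5] = [1920, 82944]
r4 m[cld→φ7] = [13440, 36864]
r4 m[ice→φ2] = [1, 1]
r4 m[sprk→φ0] = [72, 1280]
r4 m[sprk→φ1] = [2304, 138240]
r4 m[sprk→φ3] = [2592, 55296]
r4 m[sprk→φ6] = [20736, 138240]
r4 m[slip→φ3] = [2, 4]
r4 m[slip→φ4] = [1152, 960]
r4 m[fog→φ1] = [1, 1]
r5 m[φ0→cld] = [1280, 3840]
r5 m[φ0→sprk] = [288, 864]
r5 m[φ1→sprk] = [9, 8]
r5 m[φ1→fog] = [276480, 1105920]
r5 m[φ2→cld] = [5, 8]
r5 m[φ2→ice] = [331776, 165888]
r5 m[φ3→sprk] = [8, 20]
r5 m[φ3→slip] = [331776, 276480]
r5 m[φ4→slip] = [2, 4]
r5 m[φ5→cld] = [7, 4]
r5 m[φ6→sprk] = [1, 8]
r5 m[φ7→cld] = [1, 9]
r5 m[cld→φ0] = [35, 288]
r5 m[cld→φ2] = [2688, 41472]
r5 m[cld→φ5] = [1920, 82944]
r5 m[cld→φ7] = [13440, 36864]
r5 m[ice→φ2] = [1, 1]
r5 m[sprk→φ0] = [72, 1280]
r5 m[sprk→φ1] = [2304, 138240]
r5 m[sprk→φ3] = [2592, 55296]
r5 m[sprk→φ6] = [20736, 138240]
r5 m[slip→φ3] = [2, 4]
r5 m[slip→φ4] = [1152, 960]
r5 m[fog→φ1] = [1, 1]
r6 m[φ0→cld] = [1280, 3840]
r6 m[φ0→sprk] = [288, 864]
r6 m[φ1→sprk] = [9, 8]
r6 m[φ1→fog] = [276480, 1105920]
r6 m[φ2→cld] = [5, 8]
r6 m[φ2→ice] = [331776, 165888]
r6 m[φ3→sprk] = [8, 20]
r6 m[φ3→slip] = [331776, 276480]
r6 m[φ4→slip] = [2, 4]
r6 m[φ5→cld] = [7, 4]
r6 m[φ6→sprk] = [1, 8]
r6 m[φ7→cld] = [1, 9]
r6 m[cld→φ0] = [35, 288]
r6 m[cld→φ2] = [8960, 138240]
r6 m[cld→φ5] = [6400, 276480]
r6 m[cld→φ7] = [44800, 122880]
r6 m[ice→φ2] = [1, 1]
r6 m[sprk→φ0] = [72, 1280]
r6 m[sprk→φ1] = [2304, 138240]
r6 m[sprk→φ3] = [2592, 55296]
r6 m[sprk→φ6] = [20736, 138240]
r6 m[slip→φ3] = [2, 4]
r6 m[slip→φ4] = [331776, 276480]
r6 m[fog→φ1] = [1, 1]
r7 m[φ0→cld] = [1280, 3840]
r7 m[φ0→sprk] = [288, 864]
r7 m[φ1→sprk] = [9, 8]
r7 m[φ1→fog] = [276480, 1105920]
r7 m[φ2→cld] = [5, 8]
r7 m[φ2→ice] = [1105920, 552960]
r7 m[φ3→sprk] = [8, 20]
r7 m[φ3→slip] = [331776, 276480]
r7 m[φ4→slip] = [2, 4]
r7 m[φ5→cld] = [7, 4]
r7 m[φ6→sprk] = [1, 8]
r7 m[φ7→cld] = [1, 9]
r7 m[cld→φ0] = [35, 288]
r7 m[cld→φ2] = [8960, 138240]
r7 m[cld→φ5] = [6400, 276480]
r7 m[cld→φ7] = [44800, 122880]
r7 m[ice→φ2] = [1, 1]
r7 m[sprk→φ0] = [72, 1280]
r7 m[sprk→φ1] = [2304, 138240]
r7 m[sprk→φ3] = [2592, 55296]
r7 m[sprk→φ6] = [20736, 138240]
r7 m[slip→φ3] = [2, 4]
r7 m[slip→φ4] = [331776, 276480]
r7 m[fog→φ1] = [1, 1]
r8 m[φ0→cld] = [1280, 3840]
r8 m[φ0→sprk] = [288, 864]
r8 m[φ1→sprk] = [9, 8]
r8 m[φ1→fog] = [276480, 1105920]
r8 m[φ2→cld] = [5, 8]
r8 m[φ2→ice] = [1105920, 552960]
r8 m[φ3→sprk] = [8, 20]
r8 m[φ3→slip] = [331776, 276480]
r8 m[φ4→slip] = [2, 4]
r8 m[φ5→cld] = [7, 4]
r8 m[φ6→sprk] = [1, 8]
r8 m[φ7→cld] = [1, 9]
r8 m[cld→φ0] = [35, 288]
r8 m[cld→φ2] = [8960, 138240]
r8 m[cld→φ5] = [6400, 276480]
r8 m[cld→φ7] = [44800, 122880]
r8 m[ice→φ2] = [1, 1]
r8 m[sprk→φ0] = [72, 1280]
r8 m[sprk→φ1] = [2304, 138240]
r8 m[sprk→φ3] = [2592, 55296]
r8 m[sprk→φ6] = [20736, 138240]
r8 m[slip→φ3] = [2, 4]
r8 m[slip→φ4] = [331776, 276480]
r8 m[fog→φ1] = [1, 1]
fixed point reached at round 8
traceback from cld: (cld=1, ice=0, sprk=1, slip=1, fog=1), score=1105920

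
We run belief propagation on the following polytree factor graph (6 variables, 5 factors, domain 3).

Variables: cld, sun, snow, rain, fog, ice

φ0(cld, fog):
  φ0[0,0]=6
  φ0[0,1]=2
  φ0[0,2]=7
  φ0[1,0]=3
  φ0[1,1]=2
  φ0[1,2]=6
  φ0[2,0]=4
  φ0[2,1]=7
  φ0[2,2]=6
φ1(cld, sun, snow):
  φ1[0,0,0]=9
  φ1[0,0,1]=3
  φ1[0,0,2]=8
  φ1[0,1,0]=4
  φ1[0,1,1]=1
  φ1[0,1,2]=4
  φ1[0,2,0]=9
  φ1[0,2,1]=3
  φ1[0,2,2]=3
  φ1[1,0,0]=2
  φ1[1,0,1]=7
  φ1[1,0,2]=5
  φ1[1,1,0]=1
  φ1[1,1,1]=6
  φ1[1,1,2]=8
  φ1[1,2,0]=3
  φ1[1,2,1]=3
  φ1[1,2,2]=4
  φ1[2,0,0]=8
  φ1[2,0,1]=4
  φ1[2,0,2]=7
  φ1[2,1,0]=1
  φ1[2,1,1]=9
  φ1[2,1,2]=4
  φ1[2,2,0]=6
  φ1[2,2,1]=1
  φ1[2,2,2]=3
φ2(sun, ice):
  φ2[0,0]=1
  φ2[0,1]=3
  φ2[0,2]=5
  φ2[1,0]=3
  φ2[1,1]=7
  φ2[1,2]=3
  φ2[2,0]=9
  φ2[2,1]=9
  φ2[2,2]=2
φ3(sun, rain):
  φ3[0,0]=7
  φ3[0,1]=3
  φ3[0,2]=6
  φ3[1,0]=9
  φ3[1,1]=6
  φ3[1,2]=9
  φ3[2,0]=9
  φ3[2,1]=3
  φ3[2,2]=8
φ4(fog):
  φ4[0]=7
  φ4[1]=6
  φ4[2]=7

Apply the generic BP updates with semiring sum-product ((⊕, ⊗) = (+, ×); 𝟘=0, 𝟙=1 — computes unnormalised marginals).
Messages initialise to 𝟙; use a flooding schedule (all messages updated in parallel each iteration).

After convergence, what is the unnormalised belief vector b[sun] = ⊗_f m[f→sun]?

init: all messages = 𝟙 over 3 values
r1 m[φ0→cld] = [15, 11, 17]
r1 m[φ0→fog] = [13, 11, 19]
r1 m[φ1→cld] = [44, 39, 43]
r1 m[φ1→sun] = [53, 38, 35]
r1 m[φ1→snow] = [43, 37, 46]
r1 m[φ2→sun] = [9, 13, 20]
r1 m[φ2→ice] = [13, 19, 10]
r1 m[φ3→sun] = [16, 24, 20]
r1 m[φ3→rain] = [25, 12, 23]
r1 m[φ4→fog] = [7, 6, 7]
r1 m[cld→φ0] = [1, 1, 1]
r1 m[cld→φ1] = [1, 1, 1]
r1 m[sun→φ1] = [1, 1, 1]
r1 m[sun→φ2] = [1, 1, 1]
r1 m[sun→φ3] = [1, 1, 1]
r1 m[snow→φ1] = [1, 1, 1]
r1 m[rain→φ3] = [1, 1, 1]
r1 m[fog→φ0] = [1, 1, 1]
r1 m[fog→φ4] = [1, 1, 1]
r1 m[ice→φ2] = [1, 1, 1]
r2 m[φ0→cld] = [15, 11, 17]
r2 m[φ0→fog] = [13, 11, 19]
r2 m[φ1→cld] = [44, 39, 43]
r2 m[φ1→sun] = [53, 38, 35]
r2 m[φ1→snow] = [43, 37, 46]
r2 m[φ2→sun] = [9, 13, 20]
r2 m[φ2→ice] = [13, 19, 10]
r2 m[φ3→sun] = [16, 24, 20]
r2 m[φ3→rain] = [25, 12, 23]
r2 m[φ4→fog] = [7, 6, 7]
r2 m[cld→φ0] = [44, 39, 43]
r2 m[cld→φ1] = [15, 11, 17]
r2 m[sun→φ1] = [144, 312, 400]
r2 m[sun→φ2] = [848, 912, 700]
r2 m[sun→φ3] = [477, 494, 700]
r2 m[snow→φ1] = [1, 1, 1]
r2 m[rain→φ3] = [1, 1, 1]
r2 m[fog→φ0] = [7, 6, 7]
r2 m[fog→φ4] = [13, 11, 19]
r2 m[ice→φ2] = [1, 1, 1]
r3 m[φ0→cld] = [103, 75, 112]
r3 m[φ0→fog] = [553, 467, 800]
r3 m[φ1→cld] = [11688, 10696, 11104]
r3 m[φ1→sun] = [777, 538, 505]
r3 m[φ1→snow] = [177648, 138368, 165728]
r3 m[φ2→sun] = [9, 13, 20]
r3 m[φ2→ice] = [9884, 15228, 8376]
r3 m[φ3→sun] = [16, 24, 20]
r3 m[φ3→rain] = [14085, 6495, 12908]
r3 m[φ4→fog] = [7, 6, 7]
r3 m[cld→φ0] = [44, 39, 43]
r3 m[cld→φ1] = [15, 11, 17]
r3 m[sun→φ1] = [144, 312, 400]
r3 m[sun→φ2] = [848, 912, 700]
r3 m[sun→φ3] = [477, 494, 700]
r3 m[snow→φ1] = [1, 1, 1]
r3 m[rain→φ3] = [1, 1, 1]
r3 m[fog→φ0] = [7, 6, 7]
r3 m[fog→φ4] = [13, 11, 19]
r3 m[ice→φ2] = [1, 1, 1]
r4 m[φ0→cld] = [103, 75, 112]
r4 m[φ0→fog] = [553, 467, 800]
r4 m[φ1→cld] = [11688, 10696, 11104]
r4 m[φ1→sun] = [777, 538, 505]
r4 m[φ1→snow] = [177648, 138368, 165728]
r4 m[φ2→sun] = [9, 13, 20]
r4 m[φ2→ice] = [9884, 15228, 8376]
r4 m[φ3→sun] = [16, 24, 20]
r4 m[φ3→rain] = [14085, 6495, 12908]
r4 m[φ4→fog] = [7, 6, 7]
r4 m[cld→φ0] = [11688, 10696, 11104]
r4 m[cld→φ1] = [103, 75, 112]
r4 m[sun→φ1] = [144, 312, 400]
r4 m[sun→φ2] = [12432, 12912, 10100]
r4 m[sun→φ3] = [6993, 6994, 10100]
r4 m[snow→φ1] = [1, 1, 1]
r4 m[rain→φ3] = [1, 1, 1]
r4 m[fog→φ0] = [7, 6, 7]
r4 m[fog→φ4] = [553, 467, 800]
r4 m[ice→φ2] = [1, 1, 1]
r5 m[φ0→cld] = [103, 75, 112]
r5 m[φ0→fog] = [146632, 122496, 212616]
r5 m[φ1→cld] = [11688, 10696, 11104]
r5 m[φ1→sun] = [5238, 3620, 3415]
r5 m[φ1→snow] = [1200600, 930040, 1119072]
r5 m[φ2→sun] = [9, 13, 20]
r5 m[φ2→ice] = [142068, 218580, 121096]
r5 m[φ3→sun] = [16, 24, 20]
r5 m[φ3→rain] = [202797, 93243, 185704]
r5 m[φ4→fog] = [7, 6, 7]
r5 m[cld→φ0] = [11688, 10696, 11104]
r5 m[cld→φ1] = [103, 75, 112]
r5 m[sun→φ1] = [144, 312, 400]
r5 m[sun→φ2] = [12432, 12912, 10100]
r5 m[sun→φ3] = [6993, 6994, 10100]
r5 m[snow→φ1] = [1, 1, 1]
r5 m[rain→φ3] = [1, 1, 1]
r5 m[fog→φ0] = [7, 6, 7]
r5 m[fog→φ4] = [553, 467, 800]
r5 m[ice→φ2] = [1, 1, 1]
r6 m[φ0→cld] = [103, 75, 112]
r6 m[φ0→fog] = [146632, 122496, 212616]
r6 m[φ1→cld] = [11688, 10696, 11104]
r6 m[φ1→sun] = [5238, 3620, 3415]
r6 m[φ1→snow] = [1200600, 930040, 1119072]
r6 m[φ2→sun] = [9, 13, 20]
r6 m[φ2→ice] = [142068, 218580, 121096]
r6 m[φ3→sun] = [16, 24, 20]
r6 m[φ3→rain] = [202797, 93243, 185704]
r6 m[φ4→fog] = [7, 6, 7]
r6 m[cld→φ0] = [11688, 10696, 11104]
r6 m[cld→φ1] = [103, 75, 112]
r6 m[sun→φ1] = [144, 312, 400]
r6 m[sun→φ2] = [83808, 86880, 68300]
r6 m[sun→φ3] = [47142, 47060, 68300]
r6 m[snow→φ1] = [1, 1, 1]
r6 m[rain→φ3] = [1, 1, 1]
r6 m[fog→φ0] = [7, 6, 7]
r6 m[fog→φ4] = [146632, 122496, 212616]
r6 m[ice→φ2] = [1, 1, 1]
r7 m[φ0→cld] = [103, 75, 112]
r7 m[φ0→fog] = [146632, 122496, 212616]
r7 m[φ1→cld] = [11688, 10696, 11104]
r7 m[φ1→sun] = [5238, 3620, 3415]
r7 m[φ1→snow] = [1200600, 930040, 1119072]
r7 m[φ2→sun] = [9, 13, 20]
r7 m[φ2→ice] = [959148, 1474284, 816280]
r7 m[φ3→sun] = [16, 24, 20]
r7 m[φ3→rain] = [1368234, 628686, 1252792]
r7 m[φ4→fog] = [7, 6, 7]
r7 m[cld→φ0] = [11688, 10696, 11104]
r7 m[cld→φ1] = [103, 75, 112]
r7 m[sun→φ1] = [144, 312, 400]
r7 m[sun→φ2] = [83808, 86880, 68300]
r7 m[sun→φ3] = [47142, 47060, 68300]
r7 m[snow→φ1] = [1, 1, 1]
r7 m[rain→φ3] = [1, 1, 1]
r7 m[fog→φ0] = [7, 6, 7]
r7 m[fog→φ4] = [146632, 122496, 212616]
r7 m[ice→φ2] = [1, 1, 1]
r8 m[φ0→cld] = [103, 75, 112]
r8 m[φ0→fog] = [146632, 122496, 212616]
r8 m[φ1→cld] = [11688, 10696, 11104]
r8 m[φ1→sun] = [5238, 3620, 3415]
r8 m[φ1→snow] = [1200600, 930040, 1119072]
r8 m[φ2→sun] = [9, 13, 20]
r8 m[φ2→ice] = [959148, 1474284, 816280]
r8 m[φ3→sun] = [16, 24, 20]
r8 m[φ3→rain] = [1368234, 628686, 1252792]
r8 m[φ4→fog] = [7, 6, 7]
r8 m[cld→φ0] = [11688, 10696, 11104]
r8 m[cld→φ1] = [103, 75, 112]
r8 m[sun→φ1] = [144, 312, 400]
r8 m[sun→φ2] = [83808, 86880, 68300]
r8 m[sun→φ3] = [47142, 47060, 68300]
r8 m[snow→φ1] = [1, 1, 1]
r8 m[rain→φ3] = [1, 1, 1]
r8 m[fog→φ0] = [7, 6, 7]
r8 m[fog→φ4] = [146632, 122496, 212616]
r8 m[ice→φ2] = [1, 1, 1]
fixed point reached at round 8
b[sun] = ⊗ incoming = [754272, 1129440, 1366000]

b[sun] = [754272, 1129440, 1366000]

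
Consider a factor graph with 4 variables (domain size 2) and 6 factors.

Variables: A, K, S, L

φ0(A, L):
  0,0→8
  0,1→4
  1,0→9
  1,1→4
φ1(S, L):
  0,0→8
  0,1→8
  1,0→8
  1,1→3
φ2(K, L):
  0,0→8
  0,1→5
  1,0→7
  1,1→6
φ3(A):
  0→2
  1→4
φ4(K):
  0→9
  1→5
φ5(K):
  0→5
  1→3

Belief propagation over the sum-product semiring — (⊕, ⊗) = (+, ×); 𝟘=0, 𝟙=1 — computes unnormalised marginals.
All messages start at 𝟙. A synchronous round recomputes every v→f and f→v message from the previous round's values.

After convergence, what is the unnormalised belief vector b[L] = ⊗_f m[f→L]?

init: all messages = 𝟙 over 2 values
r1 m[φ0→A] = [12, 13]
r1 m[φ0→L] = [17, 8]
r1 m[φ1→S] = [16, 11]
r1 m[φ1→L] = [16, 11]
r1 m[φ2→K] = [13, 13]
r1 m[φ2→L] = [15, 11]
r1 m[φ3→A] = [2, 4]
r1 m[φ4→K] = [9, 5]
r1 m[φ5→K] = [5, 3]
r1 m[A→φ0] = [1, 1]
r1 m[A→φ3] = [1, 1]
r1 m[K→φ2] = [1, 1]
r1 m[K→φ4] = [1, 1]
r1 m[K→φ5] = [1, 1]
r1 m[S→φ1] = [1, 1]
r1 m[L→φ0] = [1, 1]
r1 m[L→φ1] = [1, 1]
r1 m[L→φ2] = [1, 1]
r2 m[φ0→A] = [12, 13]
r2 m[φ0→L] = [17, 8]
r2 m[φ1→S] = [16, 11]
r2 m[φ1→L] = [16, 11]
r2 m[φ2→K] = [13, 13]
r2 m[φ2→L] = [15, 11]
r2 m[φ3→A] = [2, 4]
r2 m[φ4→K] = [9, 5]
r2 m[φ5→K] = [5, 3]
r2 m[A→φ0] = [2, 4]
r2 m[A→φ3] = [12, 13]
r2 m[K→φ2] = [45, 15]
r2 m[K→φ4] = [65, 39]
r2 m[K→φ5] = [117, 65]
r2 m[S→φ1] = [1, 1]
r2 m[L→φ0] = [240, 121]
r2 m[L→φ1] = [255, 88]
r2 m[L→φ2] = [272, 88]
r3 m[φ0→A] = [2404, 2644]
r3 m[φ0→L] = [52, 24]
r3 m[φ1→S] = [2744, 2304]
r3 m[φ1→L] = [16, 11]
r3 m[φ2→K] = [2616, 2432]
r3 m[φ2→L] = [465, 315]
r3 m[φ3→A] = [2, 4]
r3 m[φ4→K] = [9, 5]
r3 m[φ5→K] = [5, 3]
r3 m[A→φ0] = [2, 4]
r3 m[A→φ3] = [12, 13]
r3 m[K→φ2] = [45, 15]
r3 m[K→φ4] = [65, 39]
r3 m[K→φ5] = [117, 65]
r3 m[S→φ1] = [1, 1]
r3 m[L→φ0] = [240, 121]
r3 m[L→φ1] = [255, 88]
r3 m[L→φ2] = [272, 88]
r4 m[φ0→A] = [2404, 2644]
r4 m[φ0→L] = [52, 24]
r4 m[φ1→S] = [2744, 2304]
r4 m[φ1→L] = [16, 11]
r4 m[φ2→K] = [2616, 2432]
r4 m[φ2→L] = [465, 315]
r4 m[φ3→A] = [2, 4]
r4 m[φ4→K] = [9, 5]
r4 m[φ5→K] = [5, 3]
r4 m[A→φ0] = [2, 4]
r4 m[A→φ3] = [2404, 2644]
r4 m[K→φ2] = [45, 15]
r4 m[K→φ4] = [13080, 7296]
r4 m[K→φ5] = [23544, 12160]
r4 m[S→φ1] = [1, 1]
r4 m[L→φ0] = [7440, 3465]
r4 m[L→φ1] = [24180, 7560]
r4 m[L→φ2] = [832, 264]
r5 m[φ0→A] = [73380, 80820]
r5 m[φ0→L] = [52, 24]
r5 m[φ1→S] = [253920, 216120]
r5 m[φ1→L] = [16, 11]
r5 m[φ2→K] = [7976, 7408]
r5 m[φ2→L] = [465, 315]
r5 m[φ3→A] = [2, 4]
r5 m[φ4→K] = [9, 5]
r5 m[φ5→K] = [5, 3]
r5 m[A→φ0] = [2, 4]
r5 m[A→φ3] = [2404, 2644]
r5 m[K→φ2] = [45, 15]
r5 m[K→φ4] = [13080, 7296]
r5 m[K→φ5] = [23544, 12160]
r5 m[S→φ1] = [1, 1]
r5 m[L→φ0] = [7440, 3465]
r5 m[L→φ1] = [24180, 7560]
r5 m[L→φ2] = [832, 264]
r6 m[φ0→A] = [73380, 80820]
r6 m[φ0→L] = [52, 24]
r6 m[φ1→S] = [253920, 216120]
r6 m[φ1→L] = [16, 11]
r6 m[φ2→K] = [7976, 7408]
r6 m[φ2→L] = [465, 315]
r6 m[φ3→A] = [2, 4]
r6 m[φ4→K] = [9, 5]
r6 m[φ5→K] = [5, 3]
r6 m[A→φ0] = [2, 4]
r6 m[A→φ3] = [73380, 80820]
r6 m[K→φ2] = [45, 15]
r6 m[K→φ4] = [39880, 22224]
r6 m[K→φ5] = [71784, 37040]
r6 m[S→φ1] = [1, 1]
r6 m[L→φ0] = [7440, 3465]
r6 m[L→φ1] = [24180, 7560]
r6 m[L→φ2] = [832, 264]
r7 m[φ0→A] = [73380, 80820]
r7 m[φ0→L] = [52, 24]
r7 m[φ1→S] = [253920, 216120]
r7 m[φ1→L] = [16, 11]
r7 m[φ2→K] = [7976, 7408]
r7 m[φ2→L] = [465, 315]
r7 m[φ3→A] = [2, 4]
r7 m[φ4→K] = [9, 5]
r7 m[φ5→K] = [5, 3]
r7 m[A→φ0] = [2, 4]
r7 m[A→φ3] = [73380, 80820]
r7 m[K→φ2] = [45, 15]
r7 m[K→φ4] = [39880, 22224]
r7 m[K→φ5] = [71784, 37040]
r7 m[S→φ1] = [1, 1]
r7 m[L→φ0] = [7440, 3465]
r7 m[L→φ1] = [24180, 7560]
r7 m[L→φ2] = [832, 264]
fixed point reached at round 7
b[L] = ⊗ incoming = [386880, 83160]

b[L] = [386880, 83160]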